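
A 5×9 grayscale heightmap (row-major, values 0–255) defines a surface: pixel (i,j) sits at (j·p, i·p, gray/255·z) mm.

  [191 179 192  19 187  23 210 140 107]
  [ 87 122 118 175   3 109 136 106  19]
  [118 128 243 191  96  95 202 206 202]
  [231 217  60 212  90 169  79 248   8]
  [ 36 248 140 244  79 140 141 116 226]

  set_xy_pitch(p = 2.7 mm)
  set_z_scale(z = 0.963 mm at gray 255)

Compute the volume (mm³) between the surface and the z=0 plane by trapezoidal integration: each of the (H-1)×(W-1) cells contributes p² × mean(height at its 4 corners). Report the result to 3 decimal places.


124.066

height_mm = gray/255 × 0.963; cell vol = 2.7² × mean(4 corners)
unit = 2.7² × 0.963 / (4×255) = 0.00688262 mm³ per gray-sum
row 0: Σ corner-gray over 8 cells = 3842  → 26.4430
row 1: Σ corner-gray over 8 cells = 4286  → 29.4989
row 2: Σ corner-gray over 8 cells = 5031  → 34.6264
row 3: Σ corner-gray over 8 cells = 4867  → 33.4977
Σ rows: total corner-gray = 18026  → 124.0661 mm³


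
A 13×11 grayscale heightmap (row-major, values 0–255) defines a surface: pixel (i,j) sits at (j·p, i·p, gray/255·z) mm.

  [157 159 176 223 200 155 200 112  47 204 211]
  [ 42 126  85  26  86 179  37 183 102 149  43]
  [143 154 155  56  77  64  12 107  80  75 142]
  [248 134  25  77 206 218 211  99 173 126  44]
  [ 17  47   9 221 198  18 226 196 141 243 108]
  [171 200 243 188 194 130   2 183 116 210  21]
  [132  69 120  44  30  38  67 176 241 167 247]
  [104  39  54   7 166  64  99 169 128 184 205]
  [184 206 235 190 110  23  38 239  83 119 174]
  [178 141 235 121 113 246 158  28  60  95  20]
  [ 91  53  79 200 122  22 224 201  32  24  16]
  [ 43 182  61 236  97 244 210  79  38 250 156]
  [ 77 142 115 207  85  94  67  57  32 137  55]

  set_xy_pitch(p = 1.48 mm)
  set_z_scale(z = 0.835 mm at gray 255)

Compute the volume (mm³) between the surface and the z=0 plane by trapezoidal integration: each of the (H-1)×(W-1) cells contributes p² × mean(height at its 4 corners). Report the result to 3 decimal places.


height_mm = gray/255 × 0.835; cell vol = 1.48² × mean(4 corners)
unit = 1.48² × 0.835 / (4×255) = 0.00179312 mm³ per gray-sum
row 0: Σ corner-gray over 10 cells = 5351  → 9.5950
row 1: Σ corner-gray over 10 cells = 3876  → 6.9501
row 2: Σ corner-gray over 10 cells = 4675  → 8.3828
row 3: Σ corner-gray over 10 cells = 5553  → 9.9572
row 4: Σ corner-gray over 10 cells = 5847  → 10.4844
row 5: Σ corner-gray over 10 cells = 5407  → 9.6954
row 6: Σ corner-gray over 10 cells = 4412  → 7.9113
row 7: Σ corner-gray over 10 cells = 4973  → 8.9172
row 8: Σ corner-gray over 10 cells = 5436  → 9.7474
row 9: Σ corner-gray over 10 cells = 4613  → 8.2717
row 10: Σ corner-gray over 10 cells = 5014  → 8.9907
row 11: Σ corner-gray over 10 cells = 4997  → 8.9602
Σ rows: total corner-gray = 60154  → 107.8634 mm³

107.863


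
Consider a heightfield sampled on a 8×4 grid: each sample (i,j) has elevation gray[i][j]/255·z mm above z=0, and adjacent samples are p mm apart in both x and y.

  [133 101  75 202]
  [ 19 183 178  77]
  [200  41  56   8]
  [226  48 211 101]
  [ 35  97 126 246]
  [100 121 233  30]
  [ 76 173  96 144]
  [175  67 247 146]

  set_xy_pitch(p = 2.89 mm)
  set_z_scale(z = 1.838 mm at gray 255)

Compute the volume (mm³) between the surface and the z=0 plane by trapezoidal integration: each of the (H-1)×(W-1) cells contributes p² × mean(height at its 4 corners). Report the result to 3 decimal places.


156.702

height_mm = gray/255 × 1.838; cell vol = 2.89² × mean(4 corners)
unit = 2.89² × 1.838 / (4×255) = 0.0150502 mm³ per gray-sum
row 0: Σ corner-gray over 3 cells = 1505  → 22.6505
row 1: Σ corner-gray over 3 cells = 1220  → 18.3612
row 2: Σ corner-gray over 3 cells = 1247  → 18.7675
row 3: Σ corner-gray over 3 cells = 1572  → 23.6588
row 4: Σ corner-gray over 3 cells = 1565  → 23.5535
row 5: Σ corner-gray over 3 cells = 1596  → 24.0201
row 6: Σ corner-gray over 3 cells = 1707  → 25.6906
Σ rows: total corner-gray = 10412  → 156.7022 mm³


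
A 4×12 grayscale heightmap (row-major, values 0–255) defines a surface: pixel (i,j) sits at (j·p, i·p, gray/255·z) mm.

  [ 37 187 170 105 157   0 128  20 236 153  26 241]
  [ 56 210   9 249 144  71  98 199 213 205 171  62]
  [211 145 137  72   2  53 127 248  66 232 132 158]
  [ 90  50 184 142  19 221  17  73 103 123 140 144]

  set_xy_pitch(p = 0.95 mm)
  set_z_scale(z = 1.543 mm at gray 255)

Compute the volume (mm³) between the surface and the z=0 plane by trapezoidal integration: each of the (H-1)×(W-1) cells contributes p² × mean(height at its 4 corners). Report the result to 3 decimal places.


23.381

height_mm = gray/255 × 1.543; cell vol = 0.95² × mean(4 corners)
unit = 0.95² × 1.543 / (4×255) = 0.00136525 mm³ per gray-sum
row 0: Σ corner-gray over 11 cells = 5898  → 8.0523
row 1: Σ corner-gray over 11 cells = 6053  → 8.2639
row 2: Σ corner-gray over 11 cells = 5175  → 7.0652
Σ rows: total corner-gray = 17126  → 23.3813 mm³


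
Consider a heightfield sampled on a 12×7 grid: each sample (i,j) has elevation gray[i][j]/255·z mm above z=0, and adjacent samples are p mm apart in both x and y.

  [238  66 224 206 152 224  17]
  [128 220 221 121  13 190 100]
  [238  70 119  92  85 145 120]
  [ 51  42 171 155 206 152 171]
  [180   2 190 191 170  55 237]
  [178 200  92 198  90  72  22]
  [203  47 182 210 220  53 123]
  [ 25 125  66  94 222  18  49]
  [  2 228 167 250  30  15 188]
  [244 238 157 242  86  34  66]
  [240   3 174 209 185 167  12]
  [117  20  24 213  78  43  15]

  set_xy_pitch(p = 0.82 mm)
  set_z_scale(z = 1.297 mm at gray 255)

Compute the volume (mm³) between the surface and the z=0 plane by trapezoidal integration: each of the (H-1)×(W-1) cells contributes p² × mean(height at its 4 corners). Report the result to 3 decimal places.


29.734

height_mm = gray/255 × 1.297; cell vol = 0.82² × mean(4 corners)
unit = 0.82² × 1.297 / (4×255) = 0.000855003 mm³ per gray-sum
row 0: Σ corner-gray over 6 cells = 3757  → 3.2122
row 1: Σ corner-gray over 6 cells = 3138  → 2.6830
row 2: Σ corner-gray over 6 cells = 3054  → 2.6112
row 3: Σ corner-gray over 6 cells = 3307  → 2.8275
row 4: Σ corner-gray over 6 cells = 3137  → 2.6821
row 5: Σ corner-gray over 6 cells = 3254  → 2.7822
row 6: Σ corner-gray over 6 cells = 2874  → 2.4573
row 7: Σ corner-gray over 6 cells = 2694  → 2.3034
row 8: Σ corner-gray over 6 cells = 3394  → 2.9019
row 9: Σ corner-gray over 6 cells = 3552  → 3.0370
row 10: Σ corner-gray over 6 cells = 2616  → 2.2367
Σ rows: total corner-gray = 34777  → 29.7344 mm³


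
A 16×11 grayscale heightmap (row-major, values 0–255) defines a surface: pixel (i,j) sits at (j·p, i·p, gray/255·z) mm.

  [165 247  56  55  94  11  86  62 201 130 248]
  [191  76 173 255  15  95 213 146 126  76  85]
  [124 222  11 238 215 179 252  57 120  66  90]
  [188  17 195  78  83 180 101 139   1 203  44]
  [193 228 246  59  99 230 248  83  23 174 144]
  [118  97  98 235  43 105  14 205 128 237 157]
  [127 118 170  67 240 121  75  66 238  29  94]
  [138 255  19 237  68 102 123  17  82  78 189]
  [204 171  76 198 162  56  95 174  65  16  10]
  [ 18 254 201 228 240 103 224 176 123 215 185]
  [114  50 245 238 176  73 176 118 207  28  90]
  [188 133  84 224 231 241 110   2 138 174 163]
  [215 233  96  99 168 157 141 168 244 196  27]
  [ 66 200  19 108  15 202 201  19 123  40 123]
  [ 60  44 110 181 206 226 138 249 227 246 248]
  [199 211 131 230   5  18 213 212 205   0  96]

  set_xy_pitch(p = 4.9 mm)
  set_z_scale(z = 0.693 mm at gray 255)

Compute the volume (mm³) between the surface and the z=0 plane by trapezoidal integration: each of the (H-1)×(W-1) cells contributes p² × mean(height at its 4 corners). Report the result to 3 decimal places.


1352.451

height_mm = gray/255 × 0.693; cell vol = 4.9² × mean(4 corners)
unit = 4.9² × 0.693 / (4×255) = 0.0163127 mm³ per gray-sum
row 0: Σ corner-gray over 10 cells = 4923  → 80.3073
row 1: Σ corner-gray over 10 cells = 5560  → 90.6985
row 2: Σ corner-gray over 10 cells = 5160  → 84.1734
row 3: Σ corner-gray over 10 cells = 5343  → 87.1586
row 4: Σ corner-gray over 10 cells = 5716  → 93.2433
row 5: Σ corner-gray over 10 cells = 5068  → 82.6726
row 6: Σ corner-gray over 10 cells = 4758  → 77.6157
row 7: Σ corner-gray over 10 cells = 4529  → 73.8801
row 8: Σ corner-gray over 10 cells = 5971  → 97.4030
row 9: Σ corner-gray over 10 cells = 6557  → 106.9622
row 10: Σ corner-gray over 10 cells = 5851  → 95.4455
row 11: Σ corner-gray over 10 cells = 6271  → 102.2968
row 12: Σ corner-gray over 10 cells = 5289  → 86.2777
row 13: Σ corner-gray over 10 cells = 5605  → 91.4326
row 14: Σ corner-gray over 10 cells = 6307  → 102.8841
Σ rows: total corner-gray = 82908  → 1352.4514 mm³


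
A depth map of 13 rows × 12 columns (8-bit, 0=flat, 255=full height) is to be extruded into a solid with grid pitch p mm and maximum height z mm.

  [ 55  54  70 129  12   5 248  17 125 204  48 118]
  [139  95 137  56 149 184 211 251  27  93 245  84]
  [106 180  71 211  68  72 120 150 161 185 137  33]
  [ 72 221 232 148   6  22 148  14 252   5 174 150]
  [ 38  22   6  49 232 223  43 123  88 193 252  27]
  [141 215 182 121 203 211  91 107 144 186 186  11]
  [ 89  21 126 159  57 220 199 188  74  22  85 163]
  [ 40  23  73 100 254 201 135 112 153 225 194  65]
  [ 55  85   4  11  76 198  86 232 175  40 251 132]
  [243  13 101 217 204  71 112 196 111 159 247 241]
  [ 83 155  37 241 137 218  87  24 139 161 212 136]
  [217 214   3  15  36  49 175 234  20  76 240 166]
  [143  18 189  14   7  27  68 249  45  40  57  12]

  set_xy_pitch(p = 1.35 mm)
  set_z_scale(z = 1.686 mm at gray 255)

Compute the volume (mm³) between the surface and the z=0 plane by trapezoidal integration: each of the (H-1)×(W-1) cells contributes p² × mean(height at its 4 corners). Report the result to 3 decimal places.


height_mm = gray/255 × 1.686; cell vol = 1.35² × mean(4 corners)
unit = 1.35² × 1.686 / (4×255) = 0.00301249 mm³ per gray-sum
row 0: Σ corner-gray over 11 cells = 5116  → 15.4119
row 1: Σ corner-gray over 11 cells = 5968  → 17.9785
row 2: Σ corner-gray over 11 cells = 5515  → 16.6139
row 3: Σ corner-gray over 11 cells = 5193  → 15.6438
row 4: Σ corner-gray over 11 cells = 5971  → 17.9875
row 5: Σ corner-gray over 11 cells = 5998  → 18.0689
row 6: Σ corner-gray over 11 cells = 5599  → 16.8669
row 7: Σ corner-gray over 11 cells = 5548  → 16.7133
row 8: Σ corner-gray over 11 cells = 5849  → 17.6200
row 9: Σ corner-gray over 11 cells = 6387  → 19.2407
row 10: Σ corner-gray over 11 cells = 5548  → 16.7133
row 11: Σ corner-gray over 11 cells = 4090  → 12.3211
Σ rows: total corner-gray = 66782  → 201.1798 mm³

201.180


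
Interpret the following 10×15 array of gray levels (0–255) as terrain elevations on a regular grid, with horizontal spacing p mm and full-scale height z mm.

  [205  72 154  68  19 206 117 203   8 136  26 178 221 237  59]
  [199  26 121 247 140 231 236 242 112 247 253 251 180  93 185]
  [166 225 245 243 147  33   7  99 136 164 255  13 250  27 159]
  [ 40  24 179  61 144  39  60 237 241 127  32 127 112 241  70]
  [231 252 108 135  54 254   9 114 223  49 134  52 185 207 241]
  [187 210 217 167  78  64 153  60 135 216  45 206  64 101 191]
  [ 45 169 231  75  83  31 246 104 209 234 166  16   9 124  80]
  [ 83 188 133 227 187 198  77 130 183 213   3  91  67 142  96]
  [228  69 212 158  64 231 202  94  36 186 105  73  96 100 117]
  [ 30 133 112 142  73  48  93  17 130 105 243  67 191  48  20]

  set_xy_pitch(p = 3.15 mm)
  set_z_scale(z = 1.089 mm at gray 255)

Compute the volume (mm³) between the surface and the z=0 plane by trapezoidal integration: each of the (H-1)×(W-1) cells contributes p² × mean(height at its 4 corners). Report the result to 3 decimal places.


height_mm = gray/255 × 1.089; cell vol = 3.15² × mean(4 corners)
unit = 3.15² × 1.089 / (4×255) = 0.0105937 mm³ per gray-sum
row 0: Σ corner-gray over 14 cells = 8696  → 92.1231
row 1: Σ corner-gray over 14 cells = 9155  → 96.9856
row 2: Σ corner-gray over 14 cells = 7371  → 78.0864
row 3: Σ corner-gray over 14 cells = 7382  → 78.2029
row 4: Σ corner-gray over 14 cells = 7834  → 82.9913
row 5: Σ corner-gray over 14 cells = 7329  → 77.6414
row 6: Σ corner-gray over 14 cells = 7376  → 78.1393
row 7: Σ corner-gray over 14 cells = 7454  → 78.9656
row 8: Σ corner-gray over 14 cells = 6451  → 68.3401
Σ rows: total corner-gray = 69048  → 731.4757 mm³

731.476


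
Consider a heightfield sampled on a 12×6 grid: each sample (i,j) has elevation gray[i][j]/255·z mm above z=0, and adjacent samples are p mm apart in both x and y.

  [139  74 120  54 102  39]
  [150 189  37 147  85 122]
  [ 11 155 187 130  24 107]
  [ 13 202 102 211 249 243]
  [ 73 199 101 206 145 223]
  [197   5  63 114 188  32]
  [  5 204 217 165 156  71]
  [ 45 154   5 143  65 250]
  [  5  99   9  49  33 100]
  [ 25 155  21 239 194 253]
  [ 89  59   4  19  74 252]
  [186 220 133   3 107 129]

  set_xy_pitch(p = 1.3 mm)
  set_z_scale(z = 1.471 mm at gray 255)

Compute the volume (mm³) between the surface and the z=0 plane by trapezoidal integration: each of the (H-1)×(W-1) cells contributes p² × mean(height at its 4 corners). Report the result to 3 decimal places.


63.034

height_mm = gray/255 × 1.471; cell vol = 1.3² × mean(4 corners)
unit = 1.3² × 1.471 / (4×255) = 0.00243725 mm³ per gray-sum
row 0: Σ corner-gray over 5 cells = 2066  → 5.0353
row 1: Σ corner-gray over 5 cells = 2298  → 5.6008
row 2: Σ corner-gray over 5 cells = 2894  → 7.0534
row 3: Σ corner-gray over 5 cells = 3382  → 8.2428
row 4: Σ corner-gray over 5 cells = 2567  → 6.2564
row 5: Σ corner-gray over 5 cells = 2529  → 6.1638
row 6: Σ corner-gray over 5 cells = 2589  → 6.3100
row 7: Σ corner-gray over 5 cells = 1514  → 3.6900
row 8: Σ corner-gray over 5 cells = 1981  → 4.8282
row 9: Σ corner-gray over 5 cells = 2149  → 5.2376
row 10: Σ corner-gray over 5 cells = 1894  → 4.6161
Σ rows: total corner-gray = 25863  → 63.0345 mm³


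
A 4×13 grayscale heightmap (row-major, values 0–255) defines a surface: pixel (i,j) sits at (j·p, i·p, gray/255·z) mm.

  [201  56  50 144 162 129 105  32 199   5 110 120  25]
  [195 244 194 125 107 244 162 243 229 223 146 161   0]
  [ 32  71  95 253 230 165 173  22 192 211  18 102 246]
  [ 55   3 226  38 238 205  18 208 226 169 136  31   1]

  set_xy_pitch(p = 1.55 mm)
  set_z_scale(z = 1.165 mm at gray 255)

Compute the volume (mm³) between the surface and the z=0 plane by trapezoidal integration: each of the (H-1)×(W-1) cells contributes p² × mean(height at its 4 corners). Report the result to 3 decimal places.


height_mm = gray/255 × 1.165; cell vol = 1.55² × mean(4 corners)
unit = 1.55² × 1.165 / (4×255) = 0.00274403 mm³ per gray-sum
row 0: Σ corner-gray over 12 cells = 6801  → 18.6622
row 1: Σ corner-gray over 12 cells = 7693  → 21.1098
row 2: Σ corner-gray over 12 cells = 6394  → 17.5453
Σ rows: total corner-gray = 20888  → 57.3173 mm³

57.317


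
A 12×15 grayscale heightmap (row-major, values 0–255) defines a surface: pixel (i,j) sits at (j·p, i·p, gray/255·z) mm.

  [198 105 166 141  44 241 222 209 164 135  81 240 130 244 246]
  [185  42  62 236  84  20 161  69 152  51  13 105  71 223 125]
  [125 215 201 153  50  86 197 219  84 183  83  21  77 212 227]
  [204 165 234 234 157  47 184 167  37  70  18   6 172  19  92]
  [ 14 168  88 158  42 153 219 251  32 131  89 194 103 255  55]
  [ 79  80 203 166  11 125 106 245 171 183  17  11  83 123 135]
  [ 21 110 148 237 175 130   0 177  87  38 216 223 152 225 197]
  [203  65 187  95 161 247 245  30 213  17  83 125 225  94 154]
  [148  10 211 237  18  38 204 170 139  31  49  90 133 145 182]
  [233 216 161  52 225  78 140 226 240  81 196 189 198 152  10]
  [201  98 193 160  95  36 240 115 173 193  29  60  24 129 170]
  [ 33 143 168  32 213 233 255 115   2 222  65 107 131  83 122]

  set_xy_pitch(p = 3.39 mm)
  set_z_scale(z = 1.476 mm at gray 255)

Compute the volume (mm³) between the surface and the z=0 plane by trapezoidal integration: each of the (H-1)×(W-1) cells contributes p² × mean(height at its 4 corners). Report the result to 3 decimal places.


1353.079

height_mm = gray/255 × 1.476; cell vol = 3.39² × mean(4 corners)
unit = 3.39² × 1.476 / (4×255) = 0.0166297 mm³ per gray-sum
row 0: Σ corner-gray over 14 cells = 7576  → 125.9869
row 1: Σ corner-gray over 14 cells = 6802  → 113.1155
row 2: Σ corner-gray over 14 cells = 7230  → 120.2331
row 3: Σ corner-gray over 14 cells = 7151  → 118.9193
row 4: Σ corner-gray over 14 cells = 7097  → 118.0213
row 5: Σ corner-gray over 14 cells = 7316  → 121.6632
row 6: Σ corner-gray over 14 cells = 7985  → 132.7885
row 7: Σ corner-gray over 14 cells = 7211  → 119.9171
row 8: Σ corner-gray over 14 cells = 7831  → 130.2275
row 9: Σ corner-gray over 14 cells = 8012  → 133.2375
row 10: Σ corner-gray over 14 cells = 7154  → 118.9692
Σ rows: total corner-gray = 81365  → 1353.0792 mm³


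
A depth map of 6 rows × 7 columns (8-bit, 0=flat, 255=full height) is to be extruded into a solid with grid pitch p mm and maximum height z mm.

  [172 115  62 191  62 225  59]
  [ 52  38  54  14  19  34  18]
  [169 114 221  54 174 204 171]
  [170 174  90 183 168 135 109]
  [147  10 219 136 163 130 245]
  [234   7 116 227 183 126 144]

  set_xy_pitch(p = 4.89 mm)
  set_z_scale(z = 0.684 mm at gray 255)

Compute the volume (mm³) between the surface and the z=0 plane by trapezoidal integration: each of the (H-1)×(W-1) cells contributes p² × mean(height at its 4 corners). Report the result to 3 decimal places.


236.278

height_mm = gray/255 × 0.684; cell vol = 4.89² × mean(4 corners)
unit = 4.89² × 0.684 / (4×255) = 0.0160352 mm³ per gray-sum
row 0: Σ corner-gray over 6 cells = 1929  → 30.9318
row 1: Σ corner-gray over 6 cells = 2262  → 36.2716
row 2: Σ corner-gray over 6 cells = 3653  → 58.5765
row 3: Σ corner-gray over 6 cells = 3487  → 55.9146
row 4: Σ corner-gray over 6 cells = 3404  → 54.5837
Σ rows: total corner-gray = 14735  → 236.2783 mm³


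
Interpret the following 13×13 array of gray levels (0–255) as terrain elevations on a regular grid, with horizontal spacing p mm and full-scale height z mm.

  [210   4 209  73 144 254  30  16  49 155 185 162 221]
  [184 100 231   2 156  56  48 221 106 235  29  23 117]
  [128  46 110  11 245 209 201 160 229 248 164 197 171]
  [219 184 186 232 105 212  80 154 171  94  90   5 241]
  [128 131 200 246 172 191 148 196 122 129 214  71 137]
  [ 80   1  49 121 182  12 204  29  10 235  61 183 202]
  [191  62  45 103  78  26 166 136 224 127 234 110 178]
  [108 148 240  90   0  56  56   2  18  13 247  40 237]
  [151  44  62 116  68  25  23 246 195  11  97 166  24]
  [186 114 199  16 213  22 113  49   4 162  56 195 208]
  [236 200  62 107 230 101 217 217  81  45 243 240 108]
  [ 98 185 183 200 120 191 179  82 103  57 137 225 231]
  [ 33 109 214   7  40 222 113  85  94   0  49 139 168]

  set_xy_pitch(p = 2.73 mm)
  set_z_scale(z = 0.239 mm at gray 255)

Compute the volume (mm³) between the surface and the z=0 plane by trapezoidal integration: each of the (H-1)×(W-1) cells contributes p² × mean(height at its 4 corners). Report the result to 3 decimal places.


height_mm = gray/255 × 0.239; cell vol = 2.73² × mean(4 corners)
unit = 2.73² × 0.239 / (4×255) = 0.00174632 mm³ per gray-sum
row 0: Σ corner-gray over 12 cells = 5708  → 9.9680
row 1: Σ corner-gray over 12 cells = 6654  → 11.6200
row 2: Σ corner-gray over 12 cells = 7425  → 12.9664
row 3: Σ corner-gray over 12 cells = 7391  → 12.9070
row 4: Σ corner-gray over 12 cells = 6361  → 11.1083
row 5: Σ corner-gray over 12 cells = 5447  → 9.5122
row 6: Σ corner-gray over 12 cells = 5156  → 9.0040
row 7: Σ corner-gray over 12 cells = 4446  → 7.7641
row 8: Σ corner-gray over 12 cells = 4961  → 8.6635
row 9: Σ corner-gray over 12 cells = 6510  → 11.3685
row 10: Σ corner-gray over 12 cells = 7483  → 13.0677
row 11: Σ corner-gray over 12 cells = 5998  → 10.4744
Σ rows: total corner-gray = 73540  → 128.4241 mm³

128.424


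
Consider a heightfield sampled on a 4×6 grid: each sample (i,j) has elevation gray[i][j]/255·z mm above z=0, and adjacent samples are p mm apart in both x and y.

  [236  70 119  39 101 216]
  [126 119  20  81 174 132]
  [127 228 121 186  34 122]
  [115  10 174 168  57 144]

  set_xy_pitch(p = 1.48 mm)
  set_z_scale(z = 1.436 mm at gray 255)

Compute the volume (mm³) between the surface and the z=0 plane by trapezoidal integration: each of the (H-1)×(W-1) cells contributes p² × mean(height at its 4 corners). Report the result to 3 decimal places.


21.750

height_mm = gray/255 × 1.436; cell vol = 1.48² × mean(4 corners)
unit = 1.48² × 1.436 / (4×255) = 0.00308374 mm³ per gray-sum
row 0: Σ corner-gray over 5 cells = 2156  → 6.6485
row 1: Σ corner-gray over 5 cells = 2433  → 7.5027
row 2: Σ corner-gray over 5 cells = 2464  → 7.5983
Σ rows: total corner-gray = 7053  → 21.7496 mm³


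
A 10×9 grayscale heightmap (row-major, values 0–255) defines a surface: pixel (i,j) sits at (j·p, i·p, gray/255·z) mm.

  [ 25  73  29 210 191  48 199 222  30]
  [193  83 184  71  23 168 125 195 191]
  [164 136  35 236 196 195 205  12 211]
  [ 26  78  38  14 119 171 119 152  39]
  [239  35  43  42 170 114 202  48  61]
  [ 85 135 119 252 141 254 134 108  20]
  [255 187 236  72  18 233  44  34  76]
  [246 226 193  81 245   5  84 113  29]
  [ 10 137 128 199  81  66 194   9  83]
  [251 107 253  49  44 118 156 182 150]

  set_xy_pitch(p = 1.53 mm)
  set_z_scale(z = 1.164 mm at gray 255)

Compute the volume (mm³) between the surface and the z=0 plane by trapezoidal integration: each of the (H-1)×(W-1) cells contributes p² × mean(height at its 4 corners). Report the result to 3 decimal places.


height_mm = gray/255 × 1.164; cell vol = 1.53² × mean(4 corners)
unit = 1.53² × 1.164 / (4×255) = 0.00267138 mm³ per gray-sum
row 0: Σ corner-gray over 8 cells = 4081  → 10.9019
row 1: Σ corner-gray over 8 cells = 4487  → 11.9865
row 2: Σ corner-gray over 8 cells = 3852  → 10.2902
row 3: Σ corner-gray over 8 cells = 3055  → 8.1611
row 4: Σ corner-gray over 8 cells = 3999  → 10.6828
row 5: Σ corner-gray over 8 cells = 4370  → 11.6739
row 6: Σ corner-gray over 8 cells = 4148  → 11.0809
row 7: Σ corner-gray over 8 cells = 3890  → 10.3917
row 8: Σ corner-gray over 8 cells = 3940  → 10.5252
Σ rows: total corner-gray = 35822  → 95.6942 mm³

95.694


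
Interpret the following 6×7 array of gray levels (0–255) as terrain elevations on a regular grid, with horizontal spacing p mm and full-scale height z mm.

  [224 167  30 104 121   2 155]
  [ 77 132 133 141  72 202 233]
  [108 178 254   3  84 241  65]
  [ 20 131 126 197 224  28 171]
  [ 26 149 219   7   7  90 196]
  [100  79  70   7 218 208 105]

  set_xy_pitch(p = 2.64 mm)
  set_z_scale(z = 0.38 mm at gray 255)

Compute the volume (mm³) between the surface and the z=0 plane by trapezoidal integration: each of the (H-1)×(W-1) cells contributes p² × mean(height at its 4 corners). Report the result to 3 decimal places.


38.584

height_mm = gray/255 × 0.38; cell vol = 2.64² × mean(4 corners)
unit = 2.64² × 0.38 / (4×255) = 0.00259652 mm³ per gray-sum
row 0: Σ corner-gray over 6 cells = 2897  → 7.5221
row 1: Σ corner-gray over 6 cells = 3363  → 8.7321
row 2: Σ corner-gray over 6 cells = 3296  → 8.5581
row 3: Σ corner-gray over 6 cells = 2769  → 7.1898
row 4: Σ corner-gray over 6 cells = 2535  → 6.5822
Σ rows: total corner-gray = 14860  → 38.5843 mm³


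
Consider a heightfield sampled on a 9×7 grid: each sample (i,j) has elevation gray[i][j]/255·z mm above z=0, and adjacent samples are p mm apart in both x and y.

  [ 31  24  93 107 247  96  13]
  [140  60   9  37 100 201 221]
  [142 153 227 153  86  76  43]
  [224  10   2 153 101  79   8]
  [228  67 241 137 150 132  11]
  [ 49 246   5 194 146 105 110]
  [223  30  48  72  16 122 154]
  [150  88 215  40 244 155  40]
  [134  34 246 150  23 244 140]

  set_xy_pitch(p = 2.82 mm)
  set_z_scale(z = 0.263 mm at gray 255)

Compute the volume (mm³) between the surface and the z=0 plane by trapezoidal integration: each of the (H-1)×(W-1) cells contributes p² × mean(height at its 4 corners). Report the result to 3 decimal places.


height_mm = gray/255 × 0.263; cell vol = 2.82² × mean(4 corners)
unit = 2.82² × 0.263 / (4×255) = 0.00205047 mm³ per gray-sum
row 0: Σ corner-gray over 6 cells = 2353  → 4.8248
row 1: Σ corner-gray over 6 cells = 2750  → 5.6388
row 2: Σ corner-gray over 6 cells = 2497  → 5.1200
row 3: Σ corner-gray over 6 cells = 2615  → 5.3620
row 4: Σ corner-gray over 6 cells = 3244  → 6.6517
row 5: Σ corner-gray over 6 cells = 2504  → 5.1344
row 6: Σ corner-gray over 6 cells = 2627  → 5.3866
row 7: Σ corner-gray over 6 cells = 3342  → 6.8527
Σ rows: total corner-gray = 21932  → 44.9709 mm³

44.971


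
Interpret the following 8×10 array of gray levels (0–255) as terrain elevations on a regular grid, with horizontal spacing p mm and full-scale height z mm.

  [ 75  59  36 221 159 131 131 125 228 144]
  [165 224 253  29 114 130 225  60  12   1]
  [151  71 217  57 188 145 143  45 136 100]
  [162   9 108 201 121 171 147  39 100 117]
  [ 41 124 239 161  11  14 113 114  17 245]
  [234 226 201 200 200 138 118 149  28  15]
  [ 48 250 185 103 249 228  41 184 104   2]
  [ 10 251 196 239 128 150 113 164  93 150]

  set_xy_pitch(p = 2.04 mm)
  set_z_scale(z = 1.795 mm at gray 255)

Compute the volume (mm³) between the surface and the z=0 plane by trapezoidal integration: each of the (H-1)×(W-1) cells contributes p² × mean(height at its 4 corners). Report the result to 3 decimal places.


242.829

height_mm = gray/255 × 1.795; cell vol = 2.04² × mean(4 corners)
unit = 2.04² × 1.795 / (4×255) = 0.0073236 mm³ per gray-sum
row 0: Σ corner-gray over 9 cells = 4659  → 34.1207
row 1: Σ corner-gray over 9 cells = 4515  → 33.0661
row 2: Σ corner-gray over 9 cells = 4326  → 31.6819
row 3: Σ corner-gray over 9 cells = 3943  → 28.8770
row 4: Σ corner-gray over 9 cells = 4641  → 33.9888
row 5: Σ corner-gray over 9 cells = 5507  → 40.3311
row 6: Σ corner-gray over 9 cells = 5566  → 40.7632
Σ rows: total corner-gray = 33157  → 242.8286 mm³


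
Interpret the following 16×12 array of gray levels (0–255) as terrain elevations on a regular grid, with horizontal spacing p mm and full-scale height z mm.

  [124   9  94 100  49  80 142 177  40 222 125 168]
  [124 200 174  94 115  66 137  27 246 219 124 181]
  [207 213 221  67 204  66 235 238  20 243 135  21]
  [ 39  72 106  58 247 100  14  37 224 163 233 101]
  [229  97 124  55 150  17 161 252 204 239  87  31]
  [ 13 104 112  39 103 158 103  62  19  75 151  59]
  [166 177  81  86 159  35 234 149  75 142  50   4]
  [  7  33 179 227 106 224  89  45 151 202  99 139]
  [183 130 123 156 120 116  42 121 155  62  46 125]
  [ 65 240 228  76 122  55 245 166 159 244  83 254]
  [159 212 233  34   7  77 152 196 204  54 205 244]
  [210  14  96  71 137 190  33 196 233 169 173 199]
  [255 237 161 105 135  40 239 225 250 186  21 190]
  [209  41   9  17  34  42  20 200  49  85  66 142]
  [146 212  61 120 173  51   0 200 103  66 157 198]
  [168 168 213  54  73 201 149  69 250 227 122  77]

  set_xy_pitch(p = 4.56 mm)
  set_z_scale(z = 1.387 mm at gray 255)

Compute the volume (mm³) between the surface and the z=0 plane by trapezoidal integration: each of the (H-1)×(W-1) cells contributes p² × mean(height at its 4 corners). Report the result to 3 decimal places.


height_mm = gray/255 × 1.387; cell vol = 4.56² × mean(4 corners)
unit = 4.56² × 1.387 / (4×255) = 0.0282752 mm³ per gray-sum
row 0: Σ corner-gray over 11 cells = 5477  → 154.8634
row 1: Σ corner-gray over 11 cells = 6621  → 187.2102
row 2: Σ corner-gray over 11 cells = 6160  → 174.1753
row 3: Σ corner-gray over 11 cells = 5680  → 160.6032
row 4: Σ corner-gray over 11 cells = 4956  → 140.1320
row 5: Σ corner-gray over 11 cells = 4470  → 126.3902
row 6: Σ corner-gray over 11 cells = 5402  → 152.7427
row 7: Σ corner-gray over 11 cells = 5306  → 150.0283
row 8: Σ corner-gray over 11 cells = 6005  → 169.7927
row 9: Σ corner-gray over 11 cells = 6706  → 189.6136
row 10: Σ corner-gray over 11 cells = 6184  → 174.8540
row 11: Σ corner-gray over 11 cells = 6676  → 188.7654
row 12: Σ corner-gray over 11 cells = 5120  → 144.7691
row 13: Σ corner-gray over 11 cells = 4107  → 116.1263
row 14: Σ corner-gray over 11 cells = 5927  → 167.5872
Σ rows: total corner-gray = 84797  → 2397.6537 mm³

2397.654


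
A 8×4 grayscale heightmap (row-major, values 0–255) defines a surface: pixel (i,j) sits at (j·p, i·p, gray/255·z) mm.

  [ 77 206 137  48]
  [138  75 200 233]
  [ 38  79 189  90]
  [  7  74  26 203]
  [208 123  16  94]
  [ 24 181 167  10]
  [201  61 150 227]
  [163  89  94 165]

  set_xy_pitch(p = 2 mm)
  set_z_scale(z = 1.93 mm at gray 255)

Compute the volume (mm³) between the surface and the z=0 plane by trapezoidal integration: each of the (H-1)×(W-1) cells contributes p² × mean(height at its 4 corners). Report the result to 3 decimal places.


74.286

height_mm = gray/255 × 1.93; cell vol = 2² × mean(4 corners)
unit = 2² × 1.93 / (4×255) = 0.00756863 mm³ per gray-sum
row 0: Σ corner-gray over 3 cells = 1732  → 13.1089
row 1: Σ corner-gray over 3 cells = 1585  → 11.9963
row 2: Σ corner-gray over 3 cells = 1074  → 8.1287
row 3: Σ corner-gray over 3 cells = 990  → 7.4929
row 4: Σ corner-gray over 3 cells = 1310  → 9.9149
row 5: Σ corner-gray over 3 cells = 1580  → 11.9584
row 6: Σ corner-gray over 3 cells = 1544  → 11.6860
Σ rows: total corner-gray = 9815  → 74.2861 mm³


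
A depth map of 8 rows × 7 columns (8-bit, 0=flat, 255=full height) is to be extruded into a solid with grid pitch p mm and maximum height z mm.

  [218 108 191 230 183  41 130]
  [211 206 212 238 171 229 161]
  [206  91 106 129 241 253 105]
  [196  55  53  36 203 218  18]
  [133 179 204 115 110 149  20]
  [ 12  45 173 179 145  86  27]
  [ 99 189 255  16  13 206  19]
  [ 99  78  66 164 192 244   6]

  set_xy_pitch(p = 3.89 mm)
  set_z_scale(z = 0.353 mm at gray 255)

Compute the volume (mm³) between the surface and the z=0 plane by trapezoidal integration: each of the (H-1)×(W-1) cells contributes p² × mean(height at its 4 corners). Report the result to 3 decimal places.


height_mm = gray/255 × 0.353; cell vol = 3.89² × mean(4 corners)
unit = 3.89² × 0.353 / (4×255) = 0.00523689 mm³ per gray-sum
row 0: Σ corner-gray over 6 cells = 4338  → 22.7176
row 1: Σ corner-gray over 6 cells = 4435  → 23.2256
row 2: Σ corner-gray over 6 cells = 3295  → 17.2556
row 3: Σ corner-gray over 6 cells = 3011  → 15.7683
row 4: Σ corner-gray over 6 cells = 2962  → 15.5117
row 5: Σ corner-gray over 6 cells = 2771  → 14.5114
row 6: Σ corner-gray over 6 cells = 3069  → 16.0720
Σ rows: total corner-gray = 23881  → 125.0623 mm³

125.062


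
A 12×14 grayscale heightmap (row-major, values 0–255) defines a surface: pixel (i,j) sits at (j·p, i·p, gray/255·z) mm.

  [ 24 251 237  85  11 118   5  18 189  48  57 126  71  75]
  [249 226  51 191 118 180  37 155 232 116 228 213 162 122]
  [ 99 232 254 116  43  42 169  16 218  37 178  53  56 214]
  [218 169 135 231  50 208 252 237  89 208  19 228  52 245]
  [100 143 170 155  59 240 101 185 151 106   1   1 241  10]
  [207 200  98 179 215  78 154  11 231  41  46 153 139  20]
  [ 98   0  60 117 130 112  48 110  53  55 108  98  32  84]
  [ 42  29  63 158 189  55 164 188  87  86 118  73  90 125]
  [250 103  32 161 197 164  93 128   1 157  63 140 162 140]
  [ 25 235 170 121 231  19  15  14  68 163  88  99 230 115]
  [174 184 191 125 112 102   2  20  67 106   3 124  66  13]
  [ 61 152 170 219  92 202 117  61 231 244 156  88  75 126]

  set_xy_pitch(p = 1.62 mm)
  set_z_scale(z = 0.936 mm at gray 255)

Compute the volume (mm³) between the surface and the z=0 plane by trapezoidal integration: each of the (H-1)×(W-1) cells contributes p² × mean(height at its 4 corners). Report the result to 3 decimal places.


166.999

height_mm = gray/255 × 0.936; cell vol = 1.62² × mean(4 corners)
unit = 1.62² × 0.936 / (4×255) = 0.00240827 mm³ per gray-sum
row 0: Σ corner-gray over 13 cells = 6720  → 16.1836
row 1: Σ corner-gray over 13 cells = 7330  → 17.6526
row 2: Σ corner-gray over 13 cells = 7360  → 17.7249
row 3: Σ corner-gray over 13 cells = 7435  → 17.9055
row 4: Σ corner-gray over 13 cells = 6533  → 15.7332
row 5: Σ corner-gray over 13 cells = 5345  → 12.8722
row 6: Σ corner-gray over 13 cells = 4795  → 11.5477
row 7: Σ corner-gray over 13 cells = 5959  → 14.3509
row 8: Σ corner-gray over 13 cells = 6238  → 15.0228
row 9: Σ corner-gray over 13 cells = 5437  → 13.0938
row 10: Σ corner-gray over 13 cells = 6192  → 14.9120
Σ rows: total corner-gray = 69344  → 166.9993 mm³


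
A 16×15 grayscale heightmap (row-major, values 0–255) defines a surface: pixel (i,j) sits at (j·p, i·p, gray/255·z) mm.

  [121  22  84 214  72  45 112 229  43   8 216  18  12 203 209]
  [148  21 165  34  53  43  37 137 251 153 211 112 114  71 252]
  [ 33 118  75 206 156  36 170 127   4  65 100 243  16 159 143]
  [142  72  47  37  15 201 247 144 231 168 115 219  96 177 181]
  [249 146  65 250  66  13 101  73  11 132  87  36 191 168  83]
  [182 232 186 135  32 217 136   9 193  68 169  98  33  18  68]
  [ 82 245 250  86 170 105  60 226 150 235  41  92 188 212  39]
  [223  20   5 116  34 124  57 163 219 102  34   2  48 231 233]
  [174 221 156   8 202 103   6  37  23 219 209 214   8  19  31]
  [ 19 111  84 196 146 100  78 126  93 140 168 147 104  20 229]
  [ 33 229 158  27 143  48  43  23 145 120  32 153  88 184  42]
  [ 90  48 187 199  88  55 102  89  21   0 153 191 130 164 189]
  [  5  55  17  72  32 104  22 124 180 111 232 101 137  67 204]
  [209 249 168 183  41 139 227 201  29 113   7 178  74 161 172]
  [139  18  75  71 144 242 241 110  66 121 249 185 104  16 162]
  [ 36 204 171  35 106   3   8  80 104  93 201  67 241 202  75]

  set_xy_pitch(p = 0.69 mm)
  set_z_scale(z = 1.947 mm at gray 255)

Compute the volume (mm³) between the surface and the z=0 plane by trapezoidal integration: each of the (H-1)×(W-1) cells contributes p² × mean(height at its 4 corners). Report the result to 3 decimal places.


height_mm = gray/255 × 1.947; cell vol = 0.69² × mean(4 corners)
unit = 0.69² × 1.947 / (4×255) = 0.000908791 mm³ per gray-sum
row 0: Σ corner-gray over 14 cells = 6090  → 5.5345
row 1: Σ corner-gray over 14 cells = 6330  → 5.7526
row 2: Σ corner-gray over 14 cells = 6987  → 6.3497
row 3: Σ corner-gray over 14 cells = 6871  → 6.2443
row 4: Σ corner-gray over 14 cells = 6312  → 5.7363
row 5: Σ corner-gray over 14 cells = 7543  → 6.8550
row 6: Σ corner-gray over 14 cells = 7007  → 6.3679
row 7: Σ corner-gray over 14 cells = 5821  → 5.2901
row 8: Σ corner-gray over 14 cells = 6329  → 5.7517
row 9: Σ corner-gray over 14 cells = 6135  → 5.5754
row 10: Σ corner-gray over 14 cells = 5994  → 5.4473
row 11: Σ corner-gray over 14 cells = 5850  → 5.3164
row 12: Σ corner-gray over 14 cells = 6638  → 6.0326
row 13: Σ corner-gray over 14 cells = 7506  → 6.8214
row 14: Σ corner-gray over 14 cells = 6726  → 6.1125
Σ rows: total corner-gray = 98139  → 89.1878 mm³

89.188


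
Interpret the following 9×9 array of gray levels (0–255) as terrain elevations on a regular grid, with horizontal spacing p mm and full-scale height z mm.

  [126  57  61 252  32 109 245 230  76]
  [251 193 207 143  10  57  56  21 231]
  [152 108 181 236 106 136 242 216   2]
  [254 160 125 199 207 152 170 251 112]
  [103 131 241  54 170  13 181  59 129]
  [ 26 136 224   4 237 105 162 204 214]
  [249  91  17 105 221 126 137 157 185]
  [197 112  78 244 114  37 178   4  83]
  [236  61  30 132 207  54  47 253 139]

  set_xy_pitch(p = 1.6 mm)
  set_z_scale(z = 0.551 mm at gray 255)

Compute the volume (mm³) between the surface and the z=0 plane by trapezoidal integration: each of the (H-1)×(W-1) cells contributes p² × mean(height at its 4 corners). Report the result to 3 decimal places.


height_mm = gray/255 × 0.551; cell vol = 1.6² × mean(4 corners)
unit = 1.6² × 0.551 / (4×255) = 0.0013829 mm³ per gray-sum
row 0: Σ corner-gray over 8 cells = 4030  → 5.5731
row 1: Σ corner-gray over 8 cells = 4460  → 6.1677
row 2: Σ corner-gray over 8 cells = 5498  → 7.6032
row 3: Σ corner-gray over 8 cells = 4824  → 6.6711
row 4: Σ corner-gray over 8 cells = 4314  → 5.9658
row 5: Σ corner-gray over 8 cells = 4526  → 6.2590
row 6: Σ corner-gray over 8 cells = 3956  → 5.4708
row 7: Σ corner-gray over 8 cells = 3757  → 5.1956
Σ rows: total corner-gray = 35365  → 48.9063 mm³

48.906


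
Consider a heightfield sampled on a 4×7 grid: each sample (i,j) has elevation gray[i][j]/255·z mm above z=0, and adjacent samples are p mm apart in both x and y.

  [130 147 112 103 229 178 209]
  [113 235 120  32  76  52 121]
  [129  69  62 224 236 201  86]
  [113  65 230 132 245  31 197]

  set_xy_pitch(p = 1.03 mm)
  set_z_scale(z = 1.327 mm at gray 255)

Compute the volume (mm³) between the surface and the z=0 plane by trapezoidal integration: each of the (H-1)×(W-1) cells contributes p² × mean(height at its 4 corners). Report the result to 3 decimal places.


height_mm = gray/255 × 1.327; cell vol = 1.03² × mean(4 corners)
unit = 1.03² × 1.327 / (4×255) = 0.00138021 mm³ per gray-sum
row 0: Σ corner-gray over 6 cells = 3141  → 4.3352
row 1: Σ corner-gray over 6 cells = 3063  → 4.2276
row 2: Σ corner-gray over 6 cells = 3515  → 4.8514
Σ rows: total corner-gray = 9719  → 13.4143 mm³

13.414


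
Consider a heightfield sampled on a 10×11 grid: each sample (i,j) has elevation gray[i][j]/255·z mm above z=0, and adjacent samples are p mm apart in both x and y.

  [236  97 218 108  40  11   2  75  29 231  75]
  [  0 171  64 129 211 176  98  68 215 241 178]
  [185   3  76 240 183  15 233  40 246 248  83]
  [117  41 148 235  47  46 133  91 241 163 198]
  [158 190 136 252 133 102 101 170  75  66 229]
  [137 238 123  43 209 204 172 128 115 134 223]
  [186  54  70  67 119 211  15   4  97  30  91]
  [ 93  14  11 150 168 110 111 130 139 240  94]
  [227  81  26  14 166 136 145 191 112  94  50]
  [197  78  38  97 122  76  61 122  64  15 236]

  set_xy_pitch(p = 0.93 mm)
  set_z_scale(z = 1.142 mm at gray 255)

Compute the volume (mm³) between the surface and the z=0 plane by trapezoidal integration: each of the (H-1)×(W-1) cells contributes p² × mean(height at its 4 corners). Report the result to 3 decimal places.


43.190

height_mm = gray/255 × 1.142; cell vol = 0.93² × mean(4 corners)
unit = 0.93² × 1.142 / (4×255) = 0.000968349 mm³ per gray-sum
row 0: Σ corner-gray over 10 cells = 4857  → 4.7033
row 1: Σ corner-gray over 10 cells = 5760  → 5.5777
row 2: Σ corner-gray over 10 cells = 5441  → 5.2688
row 3: Σ corner-gray over 10 cells = 5442  → 5.2698
row 4: Σ corner-gray over 10 cells = 5929  → 5.7413
row 5: Σ corner-gray over 10 cells = 4703  → 4.5541
row 6: Σ corner-gray over 10 cells = 3944  → 3.8192
row 7: Σ corner-gray over 10 cells = 4540  → 4.3963
row 8: Σ corner-gray over 10 cells = 3986  → 3.8598
Σ rows: total corner-gray = 44602  → 43.1903 mm³


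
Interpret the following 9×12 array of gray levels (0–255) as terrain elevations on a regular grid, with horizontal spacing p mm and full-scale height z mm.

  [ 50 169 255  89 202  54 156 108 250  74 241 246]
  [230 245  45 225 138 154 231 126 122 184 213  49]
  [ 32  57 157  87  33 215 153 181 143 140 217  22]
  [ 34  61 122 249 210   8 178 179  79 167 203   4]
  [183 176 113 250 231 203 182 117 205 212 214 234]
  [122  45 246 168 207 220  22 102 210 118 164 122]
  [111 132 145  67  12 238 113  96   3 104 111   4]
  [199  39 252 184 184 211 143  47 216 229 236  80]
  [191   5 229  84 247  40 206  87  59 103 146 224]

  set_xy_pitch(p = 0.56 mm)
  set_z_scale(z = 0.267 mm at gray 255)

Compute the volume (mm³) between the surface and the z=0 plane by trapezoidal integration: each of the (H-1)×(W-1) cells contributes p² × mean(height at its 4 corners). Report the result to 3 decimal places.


height_mm = gray/255 × 0.267; cell vol = 0.56² × mean(4 corners)
unit = 0.56² × 0.267 / (4×255) = 8.20894e-05 mm³ per gray-sum
row 0: Σ corner-gray over 11 cells = 7137  → 0.5859
row 1: Σ corner-gray over 11 cells = 6465  → 0.5307
row 2: Σ corner-gray over 11 cells = 5770  → 0.4737
row 3: Σ corner-gray over 11 cells = 7173  → 0.5888
row 4: Σ corner-gray over 11 cells = 7471  → 0.6133
row 5: Σ corner-gray over 11 cells = 5405  → 0.4437
row 6: Σ corner-gray over 11 cells = 5918  → 0.4858
row 7: Σ corner-gray over 11 cells = 6588  → 0.5408
Σ rows: total corner-gray = 51927  → 4.2627 mm³

4.263
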